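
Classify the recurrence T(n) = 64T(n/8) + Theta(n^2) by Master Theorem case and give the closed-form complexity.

Master Theorem for T(n) = 64T(n/8) + O(n^2):

a = 64, b = 8, c = 2
log_b(a) = log_8(64) = 2.0000

Case 2: c = 2 = log_8(64) = 2.0000
T(n) = O(n^2 log n) = O(n^2 log n)

For T(n) = 64T(n/8) + O(n^2): log_8(64) = 2.0000. This is Case 2 of the Master Theorem (c = log_b(a), equal work at all levels), giving O(n^2 log n).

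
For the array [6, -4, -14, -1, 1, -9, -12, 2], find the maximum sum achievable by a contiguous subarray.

Using Kadane's algorithm on [6, -4, -14, -1, 1, -9, -12, 2]:

Scanning through the array:
Position 1 (value -4): max_ending_here = 2, max_so_far = 6
Position 2 (value -14): max_ending_here = -12, max_so_far = 6
Position 3 (value -1): max_ending_here = -1, max_so_far = 6
Position 4 (value 1): max_ending_here = 1, max_so_far = 6
Position 5 (value -9): max_ending_here = -8, max_so_far = 6
Position 6 (value -12): max_ending_here = -12, max_so_far = 6
Position 7 (value 2): max_ending_here = 2, max_so_far = 6

Maximum subarray: [6]
Maximum sum: 6

The maximum subarray is [6] with sum 6. This subarray runs from index 0 to index 0.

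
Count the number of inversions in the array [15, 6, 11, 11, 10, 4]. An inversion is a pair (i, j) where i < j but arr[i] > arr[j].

Finding inversions in [15, 6, 11, 11, 10, 4]:

(0, 1): arr[0]=15 > arr[1]=6
(0, 2): arr[0]=15 > arr[2]=11
(0, 3): arr[0]=15 > arr[3]=11
(0, 4): arr[0]=15 > arr[4]=10
(0, 5): arr[0]=15 > arr[5]=4
(1, 5): arr[1]=6 > arr[5]=4
(2, 4): arr[2]=11 > arr[4]=10
(2, 5): arr[2]=11 > arr[5]=4
(3, 4): arr[3]=11 > arr[4]=10
(3, 5): arr[3]=11 > arr[5]=4
(4, 5): arr[4]=10 > arr[5]=4

Total inversions: 11

The array has 11 inversion(s): (0,1), (0,2), (0,3), (0,4), (0,5), (1,5), (2,4), (2,5), (3,4), (3,5), (4,5). Each pair (i,j) satisfies i < j and arr[i] > arr[j].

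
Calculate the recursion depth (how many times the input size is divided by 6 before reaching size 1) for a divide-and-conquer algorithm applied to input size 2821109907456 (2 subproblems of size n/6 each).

For divide and conquer with division factor 6:

Problem sizes at each level:
Level 0: 2821109907456
Level 1: 470184984576
Level 2: 78364164096
Level 3: 13060694016
Level 4: 2176782336
Level 5: 362797056
Level 6: 60466176
Level 7: 10077696
Level 8: 1679616
Level 9: 279936
Level 10: 46656
Level 11: 7776
Level 12: 1296
Level 13: 216
Level 14: 36
Level 15: 6
Level 16: 1

The root is level 0 and the size-1 base case is level 16 (the tree spans levels 0 through 16, i.e. 17 levels counting the root), so the depth is the number of divisions: log_6(2821109907456) = 16

The recursion tree depth is log_6(2821109907456) = 16. At each level, the problem size is divided by 6, so it takes 16 divisions to reduce to a base case of size 1. The algorithm makes 2 recursive calls at each level.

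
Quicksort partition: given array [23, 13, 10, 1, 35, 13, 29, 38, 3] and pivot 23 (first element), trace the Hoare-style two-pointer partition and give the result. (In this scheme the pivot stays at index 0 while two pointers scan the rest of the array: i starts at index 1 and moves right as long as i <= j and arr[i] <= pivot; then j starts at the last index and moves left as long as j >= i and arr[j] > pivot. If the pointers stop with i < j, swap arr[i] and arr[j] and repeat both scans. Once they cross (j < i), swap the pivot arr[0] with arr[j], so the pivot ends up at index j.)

Hoare-style two-pointer partition with pivot = 23:

Initial array: [23, 13, 10, 1, 35, 13, 29, 38, 3]

Pointers start at i = 1, j = 8.
i stops at index 4 (arr[4]=35 > 23), j stops at index 8 (arr[8]=3 <= 23): swap arr[4] and arr[8], array becomes [23, 13, 10, 1, 3, 13, 29, 38, 35]
i ends at 6, j ends at 5: the pointers have crossed (j < i), so scanning stops.

Swap pivot arr[0] with arr[5] to place pivot at position 5: [13, 13, 10, 1, 3, 23, 29, 38, 35]
Pivot position: 5

After partitioning with pivot 23, the array becomes [13, 13, 10, 1, 3, 23, 29, 38, 35]. The pivot is placed at index 5. All elements to the left of the pivot are <= 23, and all elements to the right are > 23.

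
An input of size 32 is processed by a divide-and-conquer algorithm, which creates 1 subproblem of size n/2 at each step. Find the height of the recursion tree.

For divide and conquer with division factor 2:

Problem sizes at each level:
Level 0: 32
Level 1: 16
Level 2: 8
Level 3: 4
Level 4: 2
Level 5: 1

The root is level 0 and the size-1 base case is level 5 (the tree spans levels 0 through 5, i.e. 6 levels counting the root), so the depth is the number of divisions: log_2(32) = 5

The recursion tree depth is log_2(32) = 5. At each level, the problem size is divided by 2, so it takes 5 divisions to reduce to a base case of size 1. The algorithm makes 1 recursive call at each level.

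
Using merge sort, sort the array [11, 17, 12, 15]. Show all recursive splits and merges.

Merge sort trace:

Split: [11, 17, 12, 15] -> [11, 17] and [12, 15]
  Split: [11, 17] -> [11] and [17]
  Merge: [11] + [17] -> [11, 17]
  Split: [12, 15] -> [12] and [15]
  Merge: [12] + [15] -> [12, 15]
Merge: [11, 17] + [12, 15] -> [11, 12, 15, 17]

Final sorted array: [11, 12, 15, 17]

The merge sort proceeds by recursively splitting the array and merging sorted halves.
After all merges, the sorted array is [11, 12, 15, 17].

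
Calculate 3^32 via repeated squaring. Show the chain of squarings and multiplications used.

Computing 3^32 by squaring (build up from 3^1; each line after the first costs one multiplication):

3^1 = 3
3^2 = (3^1)^2 = 3^2 = 9
3^4 = (3^2)^2 = 9^2 = 81
3^8 = (3^4)^2 = 81^2 = 6561
3^16 = (3^8)^2 = 6561^2 = 43046721
3^32 = (3^16)^2 = 43046721^2 = 1853020188851841

Result: 1853020188851841
Multiplications needed: 5 (5 lines after 3^1)

3^32 = 1853020188851841. Using exponentiation by squaring, this requires 5 multiplications. The key idea: if the exponent is even, square the half-power; if odd, multiply by the base once.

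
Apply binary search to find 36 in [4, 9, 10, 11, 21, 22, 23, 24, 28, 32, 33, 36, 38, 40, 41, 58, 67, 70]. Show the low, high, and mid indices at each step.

Binary search for 36 in [4, 9, 10, 11, 21, 22, 23, 24, 28, 32, 33, 36, 38, 40, 41, 58, 67, 70]:

lo=0, hi=17, mid=8, arr[mid]=28 -> 28 < 36, search right half
lo=9, hi=17, mid=13, arr[mid]=40 -> 40 > 36, search left half
lo=9, hi=12, mid=10, arr[mid]=33 -> 33 < 36, search right half
lo=11, hi=12, mid=11, arr[mid]=36 -> Found target at index 11!

Binary search finds 36 at index 11 after 4 comparisons. The search repeatedly halves the search space by comparing with the middle element.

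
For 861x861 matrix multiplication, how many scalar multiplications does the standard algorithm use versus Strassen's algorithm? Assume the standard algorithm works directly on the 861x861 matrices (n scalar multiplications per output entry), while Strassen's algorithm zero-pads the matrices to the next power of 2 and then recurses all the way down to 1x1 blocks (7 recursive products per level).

Matrix multiplication for 861x861 matrices:

Strassen's algorithm requires power-of-2 dimensions. Pad 861x861 to 1024x1024 (next power of 2).

Standard algorithm: 861^3 = 638277381 multiplications
Strassen's algorithm: 7^(log2(1024)) = 7^10 = 282475249 multiplications
Savings: 638277381 - 282475249 = 355802132 multiplications

Standard: 638277381 multiplications (861^3). Strassen: 282475249 multiplications (7^10, after padding to 1024x1024). Strassen reduces 8 recursive multiplications to 7 at each level.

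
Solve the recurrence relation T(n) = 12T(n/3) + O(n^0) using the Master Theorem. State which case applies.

Master Theorem for T(n) = 12T(n/3) + O(n^0):

a = 12, b = 3, c = 0
log_b(a) = log_3(12) = 2.2619

Case 1: c = 0 < log_3(12) = 2.2619
T(n) = O(n^(log_3 12))

For T(n) = 12T(n/3) + O(n^0): log_3(12) = 2.2619. This is Case 1 of the Master Theorem (c < log_b(a), work dominated by leaves), giving O(n^(log_3 12)).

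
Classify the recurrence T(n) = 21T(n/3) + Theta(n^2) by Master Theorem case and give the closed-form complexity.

Master Theorem for T(n) = 21T(n/3) + O(n^2):

a = 21, b = 3, c = 2
log_b(a) = log_3(21) = 2.7712

Case 1: c = 2 < log_3(21) = 2.7712
T(n) = O(n^(log_3 21))

For T(n) = 21T(n/3) + O(n^2): log_3(21) = 2.7712. This is Case 1 of the Master Theorem (c < log_b(a), work dominated by leaves), giving O(n^(log_3 21)).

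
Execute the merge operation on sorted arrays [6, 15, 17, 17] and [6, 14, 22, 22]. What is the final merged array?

Merging process:

Compare 6 vs 6: take 6 from left. Merged: [6]
Compare 15 vs 6: take 6 from right. Merged: [6, 6]
Compare 15 vs 14: take 14 from right. Merged: [6, 6, 14]
Compare 15 vs 22: take 15 from left. Merged: [6, 6, 14, 15]
Compare 17 vs 22: take 17 from left. Merged: [6, 6, 14, 15, 17]
Compare 17 vs 22: take 17 from left. Merged: [6, 6, 14, 15, 17, 17]
Append remaining from right: [22, 22]. Merged: [6, 6, 14, 15, 17, 17, 22, 22]

Final merged array: [6, 6, 14, 15, 17, 17, 22, 22]
Total comparisons: 6

The merged array is [6, 6, 14, 15, 17, 17, 22, 22], requiring 6 comparisons. The merge step runs in O(n) time where n is the total number of elements.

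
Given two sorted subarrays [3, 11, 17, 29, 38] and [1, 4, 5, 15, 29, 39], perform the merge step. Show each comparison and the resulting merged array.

Merging process:

Compare 3 vs 1: take 1 from right. Merged: [1]
Compare 3 vs 4: take 3 from left. Merged: [1, 3]
Compare 11 vs 4: take 4 from right. Merged: [1, 3, 4]
Compare 11 vs 5: take 5 from right. Merged: [1, 3, 4, 5]
Compare 11 vs 15: take 11 from left. Merged: [1, 3, 4, 5, 11]
Compare 17 vs 15: take 15 from right. Merged: [1, 3, 4, 5, 11, 15]
Compare 17 vs 29: take 17 from left. Merged: [1, 3, 4, 5, 11, 15, 17]
Compare 29 vs 29: take 29 from left. Merged: [1, 3, 4, 5, 11, 15, 17, 29]
Compare 38 vs 29: take 29 from right. Merged: [1, 3, 4, 5, 11, 15, 17, 29, 29]
Compare 38 vs 39: take 38 from left. Merged: [1, 3, 4, 5, 11, 15, 17, 29, 29, 38]
Append remaining from right: [39]. Merged: [1, 3, 4, 5, 11, 15, 17, 29, 29, 38, 39]

Final merged array: [1, 3, 4, 5, 11, 15, 17, 29, 29, 38, 39]
Total comparisons: 10

The merged array is [1, 3, 4, 5, 11, 15, 17, 29, 29, 38, 39], requiring 10 comparisons. The merge step runs in O(n) time where n is the total number of elements.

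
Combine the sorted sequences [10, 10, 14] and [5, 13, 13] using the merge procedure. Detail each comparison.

Merging process:

Compare 10 vs 5: take 5 from right. Merged: [5]
Compare 10 vs 13: take 10 from left. Merged: [5, 10]
Compare 10 vs 13: take 10 from left. Merged: [5, 10, 10]
Compare 14 vs 13: take 13 from right. Merged: [5, 10, 10, 13]
Compare 14 vs 13: take 13 from right. Merged: [5, 10, 10, 13, 13]
Append remaining from left: [14]. Merged: [5, 10, 10, 13, 13, 14]

Final merged array: [5, 10, 10, 13, 13, 14]
Total comparisons: 5

The merged array is [5, 10, 10, 13, 13, 14], requiring 5 comparisons. The merge step runs in O(n) time where n is the total number of elements.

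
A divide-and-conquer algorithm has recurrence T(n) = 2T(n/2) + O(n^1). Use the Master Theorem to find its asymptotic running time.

Master Theorem for T(n) = 2T(n/2) + O(n^1):

a = 2, b = 2, c = 1
log_b(a) = log_2(2) = 1.0000

Case 2: c = 1 = log_2(2) = 1.0000
T(n) = O(n^1 log n) = O(n log n)

For T(n) = 2T(n/2) + O(n^1): log_2(2) = 1.0000. This is Case 2 of the Master Theorem (c = log_b(a), equal work at all levels), giving O(n log n).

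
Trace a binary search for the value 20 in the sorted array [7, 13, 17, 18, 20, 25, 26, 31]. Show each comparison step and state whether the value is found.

Binary search for 20 in [7, 13, 17, 18, 20, 25, 26, 31]:

lo=0, hi=7, mid=3, arr[mid]=18 -> 18 < 20, search right half
lo=4, hi=7, mid=5, arr[mid]=25 -> 25 > 20, search left half
lo=4, hi=4, mid=4, arr[mid]=20 -> Found target at index 4!

Binary search finds 20 at index 4 after 3 comparisons. The search repeatedly halves the search space by comparing with the middle element.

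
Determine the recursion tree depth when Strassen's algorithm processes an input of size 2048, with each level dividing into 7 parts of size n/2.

For divide and conquer with division factor 2:

Problem sizes at each level:
Level 0: 2048
Level 1: 1024
Level 2: 512
Level 3: 256
Level 4: 128
Level 5: 64
Level 6: 32
Level 7: 16
Level 8: 8
Level 9: 4
Level 10: 2
Level 11: 1

The root is level 0 and the size-1 base case is level 11 (the tree spans levels 0 through 11, i.e. 12 levels counting the root), so the depth is the number of divisions: log_2(2048) = 11

The recursion tree depth is log_2(2048) = 11. At each level, the problem size is divided by 2, so it takes 11 divisions to reduce to a base case of size 1. The algorithm makes 7 recursive calls at each level.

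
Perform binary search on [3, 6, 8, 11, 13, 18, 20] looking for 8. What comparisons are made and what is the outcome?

Binary search for 8 in [3, 6, 8, 11, 13, 18, 20]:

lo=0, hi=6, mid=3, arr[mid]=11 -> 11 > 8, search left half
lo=0, hi=2, mid=1, arr[mid]=6 -> 6 < 8, search right half
lo=2, hi=2, mid=2, arr[mid]=8 -> Found target at index 2!

Binary search finds 8 at index 2 after 3 comparisons. The search repeatedly halves the search space by comparing with the middle element.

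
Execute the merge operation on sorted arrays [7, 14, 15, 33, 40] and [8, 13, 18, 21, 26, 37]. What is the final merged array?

Merging process:

Compare 7 vs 8: take 7 from left. Merged: [7]
Compare 14 vs 8: take 8 from right. Merged: [7, 8]
Compare 14 vs 13: take 13 from right. Merged: [7, 8, 13]
Compare 14 vs 18: take 14 from left. Merged: [7, 8, 13, 14]
Compare 15 vs 18: take 15 from left. Merged: [7, 8, 13, 14, 15]
Compare 33 vs 18: take 18 from right. Merged: [7, 8, 13, 14, 15, 18]
Compare 33 vs 21: take 21 from right. Merged: [7, 8, 13, 14, 15, 18, 21]
Compare 33 vs 26: take 26 from right. Merged: [7, 8, 13, 14, 15, 18, 21, 26]
Compare 33 vs 37: take 33 from left. Merged: [7, 8, 13, 14, 15, 18, 21, 26, 33]
Compare 40 vs 37: take 37 from right. Merged: [7, 8, 13, 14, 15, 18, 21, 26, 33, 37]
Append remaining from left: [40]. Merged: [7, 8, 13, 14, 15, 18, 21, 26, 33, 37, 40]

Final merged array: [7, 8, 13, 14, 15, 18, 21, 26, 33, 37, 40]
Total comparisons: 10

The merged array is [7, 8, 13, 14, 15, 18, 21, 26, 33, 37, 40], requiring 10 comparisons. The merge step runs in O(n) time where n is the total number of elements.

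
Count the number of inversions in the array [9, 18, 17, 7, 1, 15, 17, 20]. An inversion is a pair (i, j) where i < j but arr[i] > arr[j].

Finding inversions in [9, 18, 17, 7, 1, 15, 17, 20]:

(0, 3): arr[0]=9 > arr[3]=7
(0, 4): arr[0]=9 > arr[4]=1
(1, 2): arr[1]=18 > arr[2]=17
(1, 3): arr[1]=18 > arr[3]=7
(1, 4): arr[1]=18 > arr[4]=1
(1, 5): arr[1]=18 > arr[5]=15
(1, 6): arr[1]=18 > arr[6]=17
(2, 3): arr[2]=17 > arr[3]=7
(2, 4): arr[2]=17 > arr[4]=1
(2, 5): arr[2]=17 > arr[5]=15
(3, 4): arr[3]=7 > arr[4]=1

Total inversions: 11

The array has 11 inversion(s): (0,3), (0,4), (1,2), (1,3), (1,4), (1,5), (1,6), (2,3), (2,4), (2,5), (3,4). Each pair (i,j) satisfies i < j and arr[i] > arr[j].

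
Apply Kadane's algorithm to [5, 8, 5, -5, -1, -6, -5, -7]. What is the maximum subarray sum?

Using Kadane's algorithm on [5, 8, 5, -5, -1, -6, -5, -7]:

Scanning through the array:
Position 1 (value 8): max_ending_here = 13, max_so_far = 13
Position 2 (value 5): max_ending_here = 18, max_so_far = 18
Position 3 (value -5): max_ending_here = 13, max_so_far = 18
Position 4 (value -1): max_ending_here = 12, max_so_far = 18
Position 5 (value -6): max_ending_here = 6, max_so_far = 18
Position 6 (value -5): max_ending_here = 1, max_so_far = 18
Position 7 (value -7): max_ending_here = -6, max_so_far = 18

Maximum subarray: [5, 8, 5]
Maximum sum: 18

The maximum subarray is [5, 8, 5] with sum 18. This subarray runs from index 0 to index 2.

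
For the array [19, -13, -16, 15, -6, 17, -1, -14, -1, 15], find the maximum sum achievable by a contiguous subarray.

Using Kadane's algorithm on [19, -13, -16, 15, -6, 17, -1, -14, -1, 15]:

Scanning through the array:
Position 1 (value -13): max_ending_here = 6, max_so_far = 19
Position 2 (value -16): max_ending_here = -10, max_so_far = 19
Position 3 (value 15): max_ending_here = 15, max_so_far = 19
Position 4 (value -6): max_ending_here = 9, max_so_far = 19
Position 5 (value 17): max_ending_here = 26, max_so_far = 26
Position 6 (value -1): max_ending_here = 25, max_so_far = 26
Position 7 (value -14): max_ending_here = 11, max_so_far = 26
Position 8 (value -1): max_ending_here = 10, max_so_far = 26
Position 9 (value 15): max_ending_here = 25, max_so_far = 26

Maximum subarray: [15, -6, 17]
Maximum sum: 26

The maximum subarray is [15, -6, 17] with sum 26. This subarray runs from index 3 to index 5.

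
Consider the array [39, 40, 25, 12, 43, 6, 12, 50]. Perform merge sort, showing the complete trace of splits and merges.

Merge sort trace:

Split: [39, 40, 25, 12, 43, 6, 12, 50] -> [39, 40, 25, 12] and [43, 6, 12, 50]
  Split: [39, 40, 25, 12] -> [39, 40] and [25, 12]
    Split: [39, 40] -> [39] and [40]
    Merge: [39] + [40] -> [39, 40]
    Split: [25, 12] -> [25] and [12]
    Merge: [25] + [12] -> [12, 25]
  Merge: [39, 40] + [12, 25] -> [12, 25, 39, 40]
  Split: [43, 6, 12, 50] -> [43, 6] and [12, 50]
    Split: [43, 6] -> [43] and [6]
    Merge: [43] + [6] -> [6, 43]
    Split: [12, 50] -> [12] and [50]
    Merge: [12] + [50] -> [12, 50]
  Merge: [6, 43] + [12, 50] -> [6, 12, 43, 50]
Merge: [12, 25, 39, 40] + [6, 12, 43, 50] -> [6, 12, 12, 25, 39, 40, 43, 50]

Final sorted array: [6, 12, 12, 25, 39, 40, 43, 50]

The merge sort proceeds by recursively splitting the array and merging sorted halves.
After all merges, the sorted array is [6, 12, 12, 25, 39, 40, 43, 50].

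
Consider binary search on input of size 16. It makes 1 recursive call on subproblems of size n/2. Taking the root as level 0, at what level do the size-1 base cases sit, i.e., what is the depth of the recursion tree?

For divide and conquer with division factor 2:

Problem sizes at each level:
Level 0: 16
Level 1: 8
Level 2: 4
Level 3: 2
Level 4: 1

The root is level 0 and the size-1 base case is level 4 (the tree spans levels 0 through 4, i.e. 5 levels counting the root), so the depth is the number of divisions: log_2(16) = 4

The recursion tree depth is log_2(16) = 4. At each level, the problem size is divided by 2, so it takes 4 divisions to reduce to a base case of size 1. The algorithm makes 1 recursive call at each level.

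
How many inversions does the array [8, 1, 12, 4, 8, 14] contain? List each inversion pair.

Finding inversions in [8, 1, 12, 4, 8, 14]:

(0, 1): arr[0]=8 > arr[1]=1
(0, 3): arr[0]=8 > arr[3]=4
(2, 3): arr[2]=12 > arr[3]=4
(2, 4): arr[2]=12 > arr[4]=8

Total inversions: 4

The array has 4 inversion(s): (0,1), (0,3), (2,3), (2,4). Each pair (i,j) satisfies i < j and arr[i] > arr[j].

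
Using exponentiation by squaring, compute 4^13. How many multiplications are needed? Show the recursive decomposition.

Computing 4^13 by squaring (build up from 4^1; each line after the first costs one multiplication):

4^1 = 4
4^2 = (4^1)^2 = 4^2 = 16
4^3 = 4 * 4^2 = 4 * 16 = 64
4^6 = (4^3)^2 = 64^2 = 4096
4^12 = (4^6)^2 = 4096^2 = 16777216
4^13 = 4 * 4^12 = 4 * 16777216 = 67108864

Result: 67108864
Multiplications needed: 5 (5 lines after 4^1)

4^13 = 67108864. Using exponentiation by squaring, this requires 5 multiplications. The key idea: if the exponent is even, square the half-power; if odd, multiply by the base once.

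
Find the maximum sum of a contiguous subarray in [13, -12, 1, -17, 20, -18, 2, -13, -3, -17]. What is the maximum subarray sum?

Using Kadane's algorithm on [13, -12, 1, -17, 20, -18, 2, -13, -3, -17]:

Scanning through the array:
Position 1 (value -12): max_ending_here = 1, max_so_far = 13
Position 2 (value 1): max_ending_here = 2, max_so_far = 13
Position 3 (value -17): max_ending_here = -15, max_so_far = 13
Position 4 (value 20): max_ending_here = 20, max_so_far = 20
Position 5 (value -18): max_ending_here = 2, max_so_far = 20
Position 6 (value 2): max_ending_here = 4, max_so_far = 20
Position 7 (value -13): max_ending_here = -9, max_so_far = 20
Position 8 (value -3): max_ending_here = -3, max_so_far = 20
Position 9 (value -17): max_ending_here = -17, max_so_far = 20

Maximum subarray: [20]
Maximum sum: 20

The maximum subarray is [20] with sum 20. This subarray runs from index 4 to index 4.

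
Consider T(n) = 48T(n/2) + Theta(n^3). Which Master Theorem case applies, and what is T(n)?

Master Theorem for T(n) = 48T(n/2) + O(n^3):

a = 48, b = 2, c = 3
log_b(a) = log_2(48) = 5.5850

Case 1: c = 3 < log_2(48) = 5.5850
T(n) = O(n^(log_2 48))

For T(n) = 48T(n/2) + O(n^3): log_2(48) = 5.5850. This is Case 1 of the Master Theorem (c < log_b(a), work dominated by leaves), giving O(n^(log_2 48)).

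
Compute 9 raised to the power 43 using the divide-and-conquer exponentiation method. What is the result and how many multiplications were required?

Computing 9^43 by squaring (build up from 9^1; each line after the first costs one multiplication):

9^1 = 9
9^2 = (9^1)^2 = 9^2 = 81
9^4 = (9^2)^2 = 81^2 = 6561
9^5 = 9 * 9^4 = 9 * 6561 = 59049
9^10 = (9^5)^2 = 59049^2 = 3486784401
9^20 = (9^10)^2 = 3486784401^2 = 12157665459056928801
9^21 = 9 * 9^20 = 9 * 12157665459056928801 = 109418989131512359209
9^42 = (9^21)^2 = 109418989131512359209^2 = 11972515182562019788602740026717047105681
9^43 = 9 * 9^42 = 9 * 11972515182562019788602740026717047105681 = 107752636643058178097424660240453423951129

Result: 107752636643058178097424660240453423951129
Multiplications needed: 8 (8 lines after 9^1)

9^43 = 107752636643058178097424660240453423951129. Using exponentiation by squaring, this requires 8 multiplications. The key idea: if the exponent is even, square the half-power; if odd, multiply by the base once.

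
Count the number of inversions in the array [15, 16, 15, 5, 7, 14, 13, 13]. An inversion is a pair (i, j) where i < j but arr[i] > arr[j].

Finding inversions in [15, 16, 15, 5, 7, 14, 13, 13]:

(0, 3): arr[0]=15 > arr[3]=5
(0, 4): arr[0]=15 > arr[4]=7
(0, 5): arr[0]=15 > arr[5]=14
(0, 6): arr[0]=15 > arr[6]=13
(0, 7): arr[0]=15 > arr[7]=13
(1, 2): arr[1]=16 > arr[2]=15
(1, 3): arr[1]=16 > arr[3]=5
(1, 4): arr[1]=16 > arr[4]=7
(1, 5): arr[1]=16 > arr[5]=14
(1, 6): arr[1]=16 > arr[6]=13
(1, 7): arr[1]=16 > arr[7]=13
(2, 3): arr[2]=15 > arr[3]=5
(2, 4): arr[2]=15 > arr[4]=7
(2, 5): arr[2]=15 > arr[5]=14
(2, 6): arr[2]=15 > arr[6]=13
(2, 7): arr[2]=15 > arr[7]=13
(5, 6): arr[5]=14 > arr[6]=13
(5, 7): arr[5]=14 > arr[7]=13

Total inversions: 18

The array has 18 inversion(s): (0,3), (0,4), (0,5), (0,6), (0,7), (1,2), (1,3), (1,4), (1,5), (1,6), (1,7), (2,3), (2,4), (2,5), (2,6), (2,7), (5,6), (5,7). Each pair (i,j) satisfies i < j and arr[i] > arr[j].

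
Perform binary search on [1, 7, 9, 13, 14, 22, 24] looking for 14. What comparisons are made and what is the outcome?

Binary search for 14 in [1, 7, 9, 13, 14, 22, 24]:

lo=0, hi=6, mid=3, arr[mid]=13 -> 13 < 14, search right half
lo=4, hi=6, mid=5, arr[mid]=22 -> 22 > 14, search left half
lo=4, hi=4, mid=4, arr[mid]=14 -> Found target at index 4!

Binary search finds 14 at index 4 after 3 comparisons. The search repeatedly halves the search space by comparing with the middle element.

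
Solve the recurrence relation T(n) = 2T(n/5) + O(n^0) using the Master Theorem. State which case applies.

Master Theorem for T(n) = 2T(n/5) + O(n^0):

a = 2, b = 5, c = 0
log_b(a) = log_5(2) = 0.4307

Case 1: c = 0 < log_5(2) = 0.4307
T(n) = O(n^(log_5 2))

For T(n) = 2T(n/5) + O(n^0): log_5(2) = 0.4307. This is Case 1 of the Master Theorem (c < log_b(a), work dominated by leaves), giving O(n^(log_5 2)).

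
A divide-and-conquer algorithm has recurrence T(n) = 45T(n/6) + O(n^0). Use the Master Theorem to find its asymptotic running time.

Master Theorem for T(n) = 45T(n/6) + O(n^0):

a = 45, b = 6, c = 0
log_b(a) = log_6(45) = 2.1245

Case 1: c = 0 < log_6(45) = 2.1245
T(n) = O(n^(log_6 45))

For T(n) = 45T(n/6) + O(n^0): log_6(45) = 2.1245. This is Case 1 of the Master Theorem (c < log_b(a), work dominated by leaves), giving O(n^(log_6 45)).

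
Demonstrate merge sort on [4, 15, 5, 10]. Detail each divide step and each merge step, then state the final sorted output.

Merge sort trace:

Split: [4, 15, 5, 10] -> [4, 15] and [5, 10]
  Split: [4, 15] -> [4] and [15]
  Merge: [4] + [15] -> [4, 15]
  Split: [5, 10] -> [5] and [10]
  Merge: [5] + [10] -> [5, 10]
Merge: [4, 15] + [5, 10] -> [4, 5, 10, 15]

Final sorted array: [4, 5, 10, 15]

The merge sort proceeds by recursively splitting the array and merging sorted halves.
After all merges, the sorted array is [4, 5, 10, 15].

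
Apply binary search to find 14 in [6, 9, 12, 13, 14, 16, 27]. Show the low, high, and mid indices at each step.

Binary search for 14 in [6, 9, 12, 13, 14, 16, 27]:

lo=0, hi=6, mid=3, arr[mid]=13 -> 13 < 14, search right half
lo=4, hi=6, mid=5, arr[mid]=16 -> 16 > 14, search left half
lo=4, hi=4, mid=4, arr[mid]=14 -> Found target at index 4!

Binary search finds 14 at index 4 after 3 comparisons. The search repeatedly halves the search space by comparing with the middle element.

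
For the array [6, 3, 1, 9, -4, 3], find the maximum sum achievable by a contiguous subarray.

Using Kadane's algorithm on [6, 3, 1, 9, -4, 3]:

Scanning through the array:
Position 1 (value 3): max_ending_here = 9, max_so_far = 9
Position 2 (value 1): max_ending_here = 10, max_so_far = 10
Position 3 (value 9): max_ending_here = 19, max_so_far = 19
Position 4 (value -4): max_ending_here = 15, max_so_far = 19
Position 5 (value 3): max_ending_here = 18, max_so_far = 19

Maximum subarray: [6, 3, 1, 9]
Maximum sum: 19

The maximum subarray is [6, 3, 1, 9] with sum 19. This subarray runs from index 0 to index 3.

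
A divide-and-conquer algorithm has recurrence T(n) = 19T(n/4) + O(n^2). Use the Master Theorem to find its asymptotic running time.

Master Theorem for T(n) = 19T(n/4) + O(n^2):

a = 19, b = 4, c = 2
log_b(a) = log_4(19) = 2.1240

Case 1: c = 2 < log_4(19) = 2.1240
T(n) = O(n^(log_4 19))

For T(n) = 19T(n/4) + O(n^2): log_4(19) = 2.1240. This is Case 1 of the Master Theorem (c < log_b(a), work dominated by leaves), giving O(n^(log_4 19)).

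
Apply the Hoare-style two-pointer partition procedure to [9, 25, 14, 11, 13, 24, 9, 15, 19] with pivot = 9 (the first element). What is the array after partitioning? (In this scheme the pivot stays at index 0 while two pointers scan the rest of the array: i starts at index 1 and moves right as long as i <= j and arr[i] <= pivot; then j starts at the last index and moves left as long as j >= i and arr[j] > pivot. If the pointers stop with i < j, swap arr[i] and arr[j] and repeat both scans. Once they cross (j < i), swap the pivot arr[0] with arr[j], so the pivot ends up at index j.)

Hoare-style two-pointer partition with pivot = 9:

Initial array: [9, 25, 14, 11, 13, 24, 9, 15, 19]

Pointers start at i = 1, j = 8.
i stops at index 1 (arr[1]=25 > 9), j stops at index 6 (arr[6]=9 <= 9): swap arr[1] and arr[6], array becomes [9, 9, 14, 11, 13, 24, 25, 15, 19]
i ends at 2, j ends at 1: the pointers have crossed (j < i), so scanning stops.

Swap pivot arr[0] with arr[1] to place pivot at position 1: [9, 9, 14, 11, 13, 24, 25, 15, 19]
Pivot position: 1

After partitioning with pivot 9, the array becomes [9, 9, 14, 11, 13, 24, 25, 15, 19]. The pivot is placed at index 1. All elements to the left of the pivot are <= 9, and all elements to the right are > 9.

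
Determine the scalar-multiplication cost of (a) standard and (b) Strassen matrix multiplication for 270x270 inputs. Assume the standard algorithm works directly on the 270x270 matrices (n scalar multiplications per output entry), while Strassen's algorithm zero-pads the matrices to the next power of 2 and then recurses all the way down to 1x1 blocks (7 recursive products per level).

Matrix multiplication for 270x270 matrices:

Strassen's algorithm requires power-of-2 dimensions. Pad 270x270 to 512x512 (next power of 2).

Standard algorithm: 270^3 = 19683000 multiplications
Strassen's algorithm: 7^(log2(512)) = 7^9 = 40353607 multiplications
Difference: 19683000 - 40353607 = -20670607 (Strassen uses MORE here due to padding overhead — for small or just-over-power-of-2 n, padding can outweigh the per-level savings)

Standard: 19683000 multiplications (270^3). Strassen: 40353607 multiplications (7^9, after padding to 512x512). Strassen reduces 8 recursive multiplications to 7 at each level.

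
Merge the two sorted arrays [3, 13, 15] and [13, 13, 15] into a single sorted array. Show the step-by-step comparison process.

Merging process:

Compare 3 vs 13: take 3 from left. Merged: [3]
Compare 13 vs 13: take 13 from left. Merged: [3, 13]
Compare 15 vs 13: take 13 from right. Merged: [3, 13, 13]
Compare 15 vs 13: take 13 from right. Merged: [3, 13, 13, 13]
Compare 15 vs 15: take 15 from left. Merged: [3, 13, 13, 13, 15]
Append remaining from right: [15]. Merged: [3, 13, 13, 13, 15, 15]

Final merged array: [3, 13, 13, 13, 15, 15]
Total comparisons: 5

The merged array is [3, 13, 13, 13, 15, 15], requiring 5 comparisons. The merge step runs in O(n) time where n is the total number of elements.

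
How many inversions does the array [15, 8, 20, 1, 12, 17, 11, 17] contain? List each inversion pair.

Finding inversions in [15, 8, 20, 1, 12, 17, 11, 17]:

(0, 1): arr[0]=15 > arr[1]=8
(0, 3): arr[0]=15 > arr[3]=1
(0, 4): arr[0]=15 > arr[4]=12
(0, 6): arr[0]=15 > arr[6]=11
(1, 3): arr[1]=8 > arr[3]=1
(2, 3): arr[2]=20 > arr[3]=1
(2, 4): arr[2]=20 > arr[4]=12
(2, 5): arr[2]=20 > arr[5]=17
(2, 6): arr[2]=20 > arr[6]=11
(2, 7): arr[2]=20 > arr[7]=17
(4, 6): arr[4]=12 > arr[6]=11
(5, 6): arr[5]=17 > arr[6]=11

Total inversions: 12

The array has 12 inversion(s): (0,1), (0,3), (0,4), (0,6), (1,3), (2,3), (2,4), (2,5), (2,6), (2,7), (4,6), (5,6). Each pair (i,j) satisfies i < j and arr[i] > arr[j].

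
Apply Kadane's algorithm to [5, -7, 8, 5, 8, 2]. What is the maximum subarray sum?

Using Kadane's algorithm on [5, -7, 8, 5, 8, 2]:

Scanning through the array:
Position 1 (value -7): max_ending_here = -2, max_so_far = 5
Position 2 (value 8): max_ending_here = 8, max_so_far = 8
Position 3 (value 5): max_ending_here = 13, max_so_far = 13
Position 4 (value 8): max_ending_here = 21, max_so_far = 21
Position 5 (value 2): max_ending_here = 23, max_so_far = 23

Maximum subarray: [8, 5, 8, 2]
Maximum sum: 23

The maximum subarray is [8, 5, 8, 2] with sum 23. This subarray runs from index 2 to index 5.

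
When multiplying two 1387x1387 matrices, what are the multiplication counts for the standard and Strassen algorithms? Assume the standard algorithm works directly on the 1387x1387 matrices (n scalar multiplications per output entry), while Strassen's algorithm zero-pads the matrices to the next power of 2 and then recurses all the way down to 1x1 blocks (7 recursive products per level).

Matrix multiplication for 1387x1387 matrices:

Strassen's algorithm requires power-of-2 dimensions. Pad 1387x1387 to 2048x2048 (next power of 2).

Standard algorithm: 1387^3 = 2668267603 multiplications
Strassen's algorithm: 7^(log2(2048)) = 7^11 = 1977326743 multiplications
Savings: 2668267603 - 1977326743 = 690940860 multiplications

Standard: 2668267603 multiplications (1387^3). Strassen: 1977326743 multiplications (7^11, after padding to 2048x2048). Strassen reduces 8 recursive multiplications to 7 at each level.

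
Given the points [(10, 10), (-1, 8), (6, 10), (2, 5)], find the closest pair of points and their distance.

Computing all pairwise distances among 4 points:

d((10, 10), (-1, 8)) = 11.1803
d((10, 10), (6, 10)) = 4.0 <-- minimum
d((10, 10), (2, 5)) = 9.434
d((-1, 8), (6, 10)) = 7.2801
d((-1, 8), (2, 5)) = 4.2426
d((6, 10), (2, 5)) = 6.4031

Closest pair: (10, 10) and (6, 10) with distance 4.0

The closest pair is (10, 10) and (6, 10) with Euclidean distance 4.0. For 4 points, brute-force pairwise comparison is shown above. For large n, the divide-and-conquer algorithm (sort by x, recurse on halves, check the dividing strip) achieves O(n log n).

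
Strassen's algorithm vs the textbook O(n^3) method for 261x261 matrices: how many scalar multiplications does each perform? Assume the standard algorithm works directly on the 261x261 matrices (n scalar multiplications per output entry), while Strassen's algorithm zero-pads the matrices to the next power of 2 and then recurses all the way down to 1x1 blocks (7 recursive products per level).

Matrix multiplication for 261x261 matrices:

Strassen's algorithm requires power-of-2 dimensions. Pad 261x261 to 512x512 (next power of 2).

Standard algorithm: 261^3 = 17779581 multiplications
Strassen's algorithm: 7^(log2(512)) = 7^9 = 40353607 multiplications
Difference: 17779581 - 40353607 = -22574026 (Strassen uses MORE here due to padding overhead — for small or just-over-power-of-2 n, padding can outweigh the per-level savings)

Standard: 17779581 multiplications (261^3). Strassen: 40353607 multiplications (7^9, after padding to 512x512). Strassen reduces 8 recursive multiplications to 7 at each level.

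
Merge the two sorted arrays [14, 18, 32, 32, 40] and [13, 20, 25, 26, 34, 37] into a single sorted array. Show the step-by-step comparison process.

Merging process:

Compare 14 vs 13: take 13 from right. Merged: [13]
Compare 14 vs 20: take 14 from left. Merged: [13, 14]
Compare 18 vs 20: take 18 from left. Merged: [13, 14, 18]
Compare 32 vs 20: take 20 from right. Merged: [13, 14, 18, 20]
Compare 32 vs 25: take 25 from right. Merged: [13, 14, 18, 20, 25]
Compare 32 vs 26: take 26 from right. Merged: [13, 14, 18, 20, 25, 26]
Compare 32 vs 34: take 32 from left. Merged: [13, 14, 18, 20, 25, 26, 32]
Compare 32 vs 34: take 32 from left. Merged: [13, 14, 18, 20, 25, 26, 32, 32]
Compare 40 vs 34: take 34 from right. Merged: [13, 14, 18, 20, 25, 26, 32, 32, 34]
Compare 40 vs 37: take 37 from right. Merged: [13, 14, 18, 20, 25, 26, 32, 32, 34, 37]
Append remaining from left: [40]. Merged: [13, 14, 18, 20, 25, 26, 32, 32, 34, 37, 40]

Final merged array: [13, 14, 18, 20, 25, 26, 32, 32, 34, 37, 40]
Total comparisons: 10

The merged array is [13, 14, 18, 20, 25, 26, 32, 32, 34, 37, 40], requiring 10 comparisons. The merge step runs in O(n) time where n is the total number of elements.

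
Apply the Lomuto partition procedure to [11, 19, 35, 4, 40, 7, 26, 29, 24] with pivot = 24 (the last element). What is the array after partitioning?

Lomuto partition with pivot = 24:

Initial array: [11, 19, 35, 4, 40, 7, 26, 29, 24]

arr[0]=11 <= 24: swap with position 0, array becomes [11, 19, 35, 4, 40, 7, 26, 29, 24]
arr[1]=19 <= 24: swap with position 1, array becomes [11, 19, 35, 4, 40, 7, 26, 29, 24]
arr[2]=35 > 24: no swap
arr[3]=4 <= 24: swap with position 2, array becomes [11, 19, 4, 35, 40, 7, 26, 29, 24]
arr[4]=40 > 24: no swap
arr[5]=7 <= 24: swap with position 3, array becomes [11, 19, 4, 7, 40, 35, 26, 29, 24]
arr[6]=26 > 24: no swap
arr[7]=29 > 24: no swap

Place pivot at position 4: [11, 19, 4, 7, 24, 35, 26, 29, 40]
Pivot position: 4

After partitioning with pivot 24, the array becomes [11, 19, 4, 7, 24, 35, 26, 29, 40]. The pivot is placed at index 4. All elements to the left of the pivot are <= 24, and all elements to the right are > 24.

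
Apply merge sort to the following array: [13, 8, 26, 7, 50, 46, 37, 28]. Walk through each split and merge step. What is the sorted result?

Merge sort trace:

Split: [13, 8, 26, 7, 50, 46, 37, 28] -> [13, 8, 26, 7] and [50, 46, 37, 28]
  Split: [13, 8, 26, 7] -> [13, 8] and [26, 7]
    Split: [13, 8] -> [13] and [8]
    Merge: [13] + [8] -> [8, 13]
    Split: [26, 7] -> [26] and [7]
    Merge: [26] + [7] -> [7, 26]
  Merge: [8, 13] + [7, 26] -> [7, 8, 13, 26]
  Split: [50, 46, 37, 28] -> [50, 46] and [37, 28]
    Split: [50, 46] -> [50] and [46]
    Merge: [50] + [46] -> [46, 50]
    Split: [37, 28] -> [37] and [28]
    Merge: [37] + [28] -> [28, 37]
  Merge: [46, 50] + [28, 37] -> [28, 37, 46, 50]
Merge: [7, 8, 13, 26] + [28, 37, 46, 50] -> [7, 8, 13, 26, 28, 37, 46, 50]

Final sorted array: [7, 8, 13, 26, 28, 37, 46, 50]

The merge sort proceeds by recursively splitting the array and merging sorted halves.
After all merges, the sorted array is [7, 8, 13, 26, 28, 37, 46, 50].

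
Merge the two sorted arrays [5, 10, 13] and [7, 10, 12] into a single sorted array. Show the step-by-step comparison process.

Merging process:

Compare 5 vs 7: take 5 from left. Merged: [5]
Compare 10 vs 7: take 7 from right. Merged: [5, 7]
Compare 10 vs 10: take 10 from left. Merged: [5, 7, 10]
Compare 13 vs 10: take 10 from right. Merged: [5, 7, 10, 10]
Compare 13 vs 12: take 12 from right. Merged: [5, 7, 10, 10, 12]
Append remaining from left: [13]. Merged: [5, 7, 10, 10, 12, 13]

Final merged array: [5, 7, 10, 10, 12, 13]
Total comparisons: 5

The merged array is [5, 7, 10, 10, 12, 13], requiring 5 comparisons. The merge step runs in O(n) time where n is the total number of elements.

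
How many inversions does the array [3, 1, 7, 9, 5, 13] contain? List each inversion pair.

Finding inversions in [3, 1, 7, 9, 5, 13]:

(0, 1): arr[0]=3 > arr[1]=1
(2, 4): arr[2]=7 > arr[4]=5
(3, 4): arr[3]=9 > arr[4]=5

Total inversions: 3

The array has 3 inversion(s): (0,1), (2,4), (3,4). Each pair (i,j) satisfies i < j and arr[i] > arr[j].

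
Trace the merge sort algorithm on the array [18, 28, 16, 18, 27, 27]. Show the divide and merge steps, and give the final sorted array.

Merge sort trace:

Split: [18, 28, 16, 18, 27, 27] -> [18, 28, 16] and [18, 27, 27]
  Split: [18, 28, 16] -> [18] and [28, 16]
    Split: [28, 16] -> [28] and [16]
    Merge: [28] + [16] -> [16, 28]
  Merge: [18] + [16, 28] -> [16, 18, 28]
  Split: [18, 27, 27] -> [18] and [27, 27]
    Split: [27, 27] -> [27] and [27]
    Merge: [27] + [27] -> [27, 27]
  Merge: [18] + [27, 27] -> [18, 27, 27]
Merge: [16, 18, 28] + [18, 27, 27] -> [16, 18, 18, 27, 27, 28]

Final sorted array: [16, 18, 18, 27, 27, 28]

The merge sort proceeds by recursively splitting the array and merging sorted halves.
After all merges, the sorted array is [16, 18, 18, 27, 27, 28].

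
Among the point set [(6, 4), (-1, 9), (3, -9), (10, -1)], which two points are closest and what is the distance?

Computing all pairwise distances among 4 points:

d((6, 4), (-1, 9)) = 8.6023
d((6, 4), (3, -9)) = 13.3417
d((6, 4), (10, -1)) = 6.4031 <-- minimum
d((-1, 9), (3, -9)) = 18.4391
d((-1, 9), (10, -1)) = 14.8661
d((3, -9), (10, -1)) = 10.6301

Closest pair: (6, 4) and (10, -1) with distance 6.4031

The closest pair is (6, 4) and (10, -1) with Euclidean distance 6.4031. For 4 points, brute-force pairwise comparison is shown above. For large n, the divide-and-conquer algorithm (sort by x, recurse on halves, check the dividing strip) achieves O(n log n).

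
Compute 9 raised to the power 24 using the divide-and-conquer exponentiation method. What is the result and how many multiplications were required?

Computing 9^24 by squaring (build up from 9^1; each line after the first costs one multiplication):

9^1 = 9
9^2 = (9^1)^2 = 9^2 = 81
9^3 = 9 * 9^2 = 9 * 81 = 729
9^6 = (9^3)^2 = 729^2 = 531441
9^12 = (9^6)^2 = 531441^2 = 282429536481
9^24 = (9^12)^2 = 282429536481^2 = 79766443076872509863361

Result: 79766443076872509863361
Multiplications needed: 5 (5 lines after 9^1)

9^24 = 79766443076872509863361. Using exponentiation by squaring, this requires 5 multiplications. The key idea: if the exponent is even, square the half-power; if odd, multiply by the base once.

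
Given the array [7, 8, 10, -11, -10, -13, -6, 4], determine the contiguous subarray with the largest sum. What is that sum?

Using Kadane's algorithm on [7, 8, 10, -11, -10, -13, -6, 4]:

Scanning through the array:
Position 1 (value 8): max_ending_here = 15, max_so_far = 15
Position 2 (value 10): max_ending_here = 25, max_so_far = 25
Position 3 (value -11): max_ending_here = 14, max_so_far = 25
Position 4 (value -10): max_ending_here = 4, max_so_far = 25
Position 5 (value -13): max_ending_here = -9, max_so_far = 25
Position 6 (value -6): max_ending_here = -6, max_so_far = 25
Position 7 (value 4): max_ending_here = 4, max_so_far = 25

Maximum subarray: [7, 8, 10]
Maximum sum: 25

The maximum subarray is [7, 8, 10] with sum 25. This subarray runs from index 0 to index 2.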